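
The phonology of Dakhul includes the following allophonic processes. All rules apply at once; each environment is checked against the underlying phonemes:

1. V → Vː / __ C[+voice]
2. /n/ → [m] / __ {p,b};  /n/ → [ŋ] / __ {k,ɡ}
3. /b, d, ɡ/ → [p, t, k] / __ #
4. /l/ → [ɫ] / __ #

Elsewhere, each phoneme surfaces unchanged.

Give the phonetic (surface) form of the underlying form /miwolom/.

[miːwoːloːm]

/i/ (between /m/ and /w/) occurs before a voiced consonant → [iː] by rule 1.
/o/ — between /w/ and /l/, before a voiced consonant — surfaces as [oː] (rule 1).
/l/ (between /o/ and /o/) is in the target of rule 4 but the environment (word-finally) is not met → [l].
/o/ meets the environment for rule 1 (before a voiced consonant) → [oː].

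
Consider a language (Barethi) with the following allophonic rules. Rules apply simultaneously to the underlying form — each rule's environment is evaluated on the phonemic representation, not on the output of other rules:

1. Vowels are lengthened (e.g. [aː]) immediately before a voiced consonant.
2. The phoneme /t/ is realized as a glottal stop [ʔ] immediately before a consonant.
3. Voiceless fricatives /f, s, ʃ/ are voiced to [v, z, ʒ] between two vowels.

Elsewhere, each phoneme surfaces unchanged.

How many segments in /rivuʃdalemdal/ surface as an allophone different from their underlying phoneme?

Segments that undergo a rule: /i/ → [iː] (rule 1); /a/ → [aː] (rule 1); /e/ → [eː] (rule 1); /a/ → [aː] (rule 1).
All other segments surface unchanged.

4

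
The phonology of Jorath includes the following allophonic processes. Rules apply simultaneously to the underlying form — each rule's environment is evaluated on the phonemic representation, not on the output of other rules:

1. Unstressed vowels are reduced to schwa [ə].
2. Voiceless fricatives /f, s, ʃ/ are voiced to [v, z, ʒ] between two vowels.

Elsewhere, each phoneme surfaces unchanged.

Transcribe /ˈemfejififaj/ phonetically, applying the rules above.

[ˈemfəjəvəvəj]

/e/ — word-initial; rule 1 does not apply here → [e].
/m/ — not in any rule's target class → [m].
/f/ (between /m/ and /e/) fails the environment for rule 2, so it stays [f].
/e/ (between /f/ and /j/): in an unstressed syllable, so rule 1 applies → [ə].
/j/ (between /e/ and /i/) is unaffected → [j].
/i/ (between /j/ and /f/) occurs in an unstressed syllable → [ə] by rule 1.
/f/ meets the environment for rule 2 (between two vowels) → [v].
/i/ (between /f/ and /f/) occurs in an unstressed syllable → [ə] by rule 1.
/f/ — between /i/ and /a/, between two vowels — surfaces as [v] (rule 2).
/a/ (between /f/ and /j/) occurs in an unstressed syllable → [ə] by rule 1.
/j/ (word-final): no rule targets it → [j].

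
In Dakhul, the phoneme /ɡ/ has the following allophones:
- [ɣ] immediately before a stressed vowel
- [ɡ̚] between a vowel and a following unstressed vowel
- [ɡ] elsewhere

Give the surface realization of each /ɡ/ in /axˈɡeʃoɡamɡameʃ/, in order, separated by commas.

Occurrence 1 (position 3): immediately before a stressed vowel → [ɣ].
Occurrence 2 (position 7): between a vowel and a following unstressed vowel → [ɡ̚].
Occurrence 3 (position 10): no conditioning environment matches → elsewhere allophone [ɡ].

[ɣ], [ɡ̚], [ɡ]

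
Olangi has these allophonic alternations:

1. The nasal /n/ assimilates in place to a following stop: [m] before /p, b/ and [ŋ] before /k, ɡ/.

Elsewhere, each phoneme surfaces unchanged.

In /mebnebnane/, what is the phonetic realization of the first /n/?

/n/ — between /b/ and /e/; rule 1 does not apply here → [n].

[n]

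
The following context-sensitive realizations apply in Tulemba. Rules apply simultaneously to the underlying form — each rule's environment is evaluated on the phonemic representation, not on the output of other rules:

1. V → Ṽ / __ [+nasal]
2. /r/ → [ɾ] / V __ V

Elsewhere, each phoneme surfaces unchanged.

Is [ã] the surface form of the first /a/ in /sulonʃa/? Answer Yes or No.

No

/a/ — word-final; rule 1 does not apply here → [a].
The actual realization is [a], not [ã].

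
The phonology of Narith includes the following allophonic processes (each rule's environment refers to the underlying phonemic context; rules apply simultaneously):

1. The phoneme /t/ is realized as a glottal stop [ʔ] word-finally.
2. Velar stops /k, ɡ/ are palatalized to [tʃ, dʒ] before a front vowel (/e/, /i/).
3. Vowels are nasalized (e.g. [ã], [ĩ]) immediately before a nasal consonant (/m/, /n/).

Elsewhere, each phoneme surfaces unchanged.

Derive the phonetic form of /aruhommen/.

/a/ (word-initial) is in the target of rule 3 but the environment (before a nasal consonant) is not met → [a].
/r/ — not in any rule's target class → [r].
/u/ (between /r/ and /h/) is in the target of rule 3 but the environment (before a nasal consonant) is not met → [u].
/h/ — not in any rule's target class → [h].
/o/ (between /h/ and /m/) occurs before a nasal consonant → [õ] by rule 3.
/m/ (between /o/ and /m/) is unaffected → [m].
/m/ (between /m/ and /e/) is unaffected → [m].
Rule 3 applies to /e/ (between /m/ and /n/: before a nasal consonant) → [ẽ].
/n/ (word-final) is unaffected → [n].

[aruhõmmẽn]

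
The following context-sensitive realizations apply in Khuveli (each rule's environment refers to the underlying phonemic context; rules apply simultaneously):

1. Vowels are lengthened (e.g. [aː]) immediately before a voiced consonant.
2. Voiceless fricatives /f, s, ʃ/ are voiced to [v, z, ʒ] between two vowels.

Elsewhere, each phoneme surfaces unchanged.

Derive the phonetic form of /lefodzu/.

[levoːdzu]

/l/ (word-initial) is unaffected → [l].
/e/ (between /l/ and /f/) is in the target of rule 1 but the environment (before a voiced consonant) is not met → [e].
/f/ meets the environment for rule 2 (between two vowels) → [v].
Rule 1 applies to /o/ (between /f/ and /d/: before a voiced consonant) → [oː].
/d/ — not in any rule's target class → [d].
/z/ (between /d/ and /u/): no rule targets it → [z].
/u/ (word-final): rule 1 targets it, but not before a voiced consonant → unchanged [u].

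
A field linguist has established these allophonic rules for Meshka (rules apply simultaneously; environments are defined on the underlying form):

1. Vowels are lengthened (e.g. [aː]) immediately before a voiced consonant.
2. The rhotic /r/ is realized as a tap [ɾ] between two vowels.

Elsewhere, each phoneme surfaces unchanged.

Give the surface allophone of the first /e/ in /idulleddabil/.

/e/ (between /l/ and /d/) occurs before a voiced consonant → [eː] by rule 1.

[eː]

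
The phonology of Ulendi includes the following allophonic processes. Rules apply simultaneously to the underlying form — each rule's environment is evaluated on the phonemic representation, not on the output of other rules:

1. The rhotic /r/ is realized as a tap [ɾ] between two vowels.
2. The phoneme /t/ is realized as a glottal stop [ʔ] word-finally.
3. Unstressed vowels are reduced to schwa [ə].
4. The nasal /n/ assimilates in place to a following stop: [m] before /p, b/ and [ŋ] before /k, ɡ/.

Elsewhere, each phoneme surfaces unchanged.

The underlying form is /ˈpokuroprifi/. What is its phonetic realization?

[ˈpokəɾəprəfə]

/p/ (word-initial): no rule targets it → [p].
/o/ (between /p/ and /k/): rule 3 targets it, but not in an unstressed syllable → unchanged [o].
/k/ stays [k].
/u/ — between /k/ and /r/, in an unstressed syllable — surfaces as [ə] (rule 3).
/r/ — between /u/ and /o/, between two vowels — surfaces as [ɾ] (rule 1).
/o/ meets the environment for rule 3 (in an unstressed syllable) → [ə].
/p/ (between /o/ and /r/): no rule targets it → [p].
/r/ (between /p/ and /i/) fails the environment for rule 1, so it stays [r].
/i/ — between /r/ and /f/, in an unstressed syllable — surfaces as [ə] (rule 3).
/f/ — not in any rule's target class → [f].
/i/ meets the environment for rule 3 (in an unstressed syllable) → [ə].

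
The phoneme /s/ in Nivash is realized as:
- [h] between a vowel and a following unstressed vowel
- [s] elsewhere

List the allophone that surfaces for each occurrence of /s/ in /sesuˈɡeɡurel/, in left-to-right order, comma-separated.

[s], [h]

Occurrence 1 (position 1): no conditioning environment matches → elsewhere allophone [s].
Occurrence 2 (position 3): between a vowel and a following unstressed vowel → [h].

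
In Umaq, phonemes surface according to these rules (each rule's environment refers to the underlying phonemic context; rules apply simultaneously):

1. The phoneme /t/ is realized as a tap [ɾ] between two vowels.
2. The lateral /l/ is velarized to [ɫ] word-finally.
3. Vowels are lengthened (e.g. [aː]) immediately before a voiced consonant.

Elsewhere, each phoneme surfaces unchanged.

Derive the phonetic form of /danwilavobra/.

/d/ (word-initial): no rule targets it → [d].
/a/ — between /d/ and /n/, before a voiced consonant — surfaces as [aː] (rule 3).
/n/ (between /a/ and /w/): no rule targets it → [n].
/w/ — not in any rule's target class → [w].
/i/ (between /w/ and /l/): before a voiced consonant, so rule 3 applies → [iː].
/l/ (between /i/ and /a/): rule 2 targets it, but not word-finally → unchanged [l].
/a/ (between /l/ and /v/) occurs before a voiced consonant → [aː] by rule 3.
/v/ — not in any rule's target class → [v].
/o/ (between /v/ and /b/): before a voiced consonant, so rule 3 applies → [oː].
/b/ (between /o/ and /r/): no rule targets it → [b].
/r/ — not in any rule's target class → [r].
/a/ (word-final) is in the target of rule 3 but the environment (before a voiced consonant) is not met → [a].

[daːnwiːlaːvoːbra]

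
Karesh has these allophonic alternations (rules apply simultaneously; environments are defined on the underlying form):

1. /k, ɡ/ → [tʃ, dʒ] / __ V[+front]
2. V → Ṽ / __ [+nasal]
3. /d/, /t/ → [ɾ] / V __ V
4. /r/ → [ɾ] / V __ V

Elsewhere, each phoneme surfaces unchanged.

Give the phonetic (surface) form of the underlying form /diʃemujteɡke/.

/d/ (word-initial) fails the environment for rule 3, so it stays [d].
/i/ (between /d/ and /ʃ/): rule 2 targets it, but not before a nasal consonant → unchanged [i].
/e/ meets the environment for rule 2 (before a nasal consonant) → [ẽ].
/u/ (between /m/ and /j/): rule 2 targets it, but not before a nasal consonant → unchanged [u].
/t/ (between /j/ and /e/) fails the environment for rule 3, so it stays [t].
/e/ (between /t/ and /ɡ/): rule 2 targets it, but not before a nasal consonant → unchanged [e].
/ɡ/ — between /e/ and /k/; rule 1 does not apply here → [ɡ].
/k/ (between /ɡ/ and /e/) occurs before a front vowel → [tʃ] by rule 1.
/e/ (word-final) fails the environment for rule 2, so it stays [e].

[diʃẽmujteɡtʃe]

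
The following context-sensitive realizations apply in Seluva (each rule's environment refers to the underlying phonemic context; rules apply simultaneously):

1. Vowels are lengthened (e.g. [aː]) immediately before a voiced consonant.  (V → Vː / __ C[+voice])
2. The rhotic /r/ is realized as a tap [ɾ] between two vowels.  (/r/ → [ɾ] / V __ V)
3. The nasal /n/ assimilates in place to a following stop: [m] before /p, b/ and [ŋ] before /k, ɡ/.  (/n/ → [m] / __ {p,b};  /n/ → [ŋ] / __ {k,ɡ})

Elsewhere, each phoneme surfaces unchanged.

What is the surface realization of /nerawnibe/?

[neːɾaːwniːbe]

/n/ (word-initial) fails the environment for rule 3, so it stays [n].
/e/ (between /n/ and /r/): before a voiced consonant, so rule 1 applies → [eː].
/r/ (between /e/ and /a/): between two vowels, so rule 2 applies → [ɾ].
/a/ (between /r/ and /w/) occurs before a voiced consonant → [aː] by rule 1.
/n/ — between /w/ and /i/; rule 3 does not apply here → [n].
Rule 1 applies to /i/ (between /n/ and /b/: before a voiced consonant) → [iː].
/e/ (word-final) is in the target of rule 1 but the environment (before a voiced consonant) is not met → [e].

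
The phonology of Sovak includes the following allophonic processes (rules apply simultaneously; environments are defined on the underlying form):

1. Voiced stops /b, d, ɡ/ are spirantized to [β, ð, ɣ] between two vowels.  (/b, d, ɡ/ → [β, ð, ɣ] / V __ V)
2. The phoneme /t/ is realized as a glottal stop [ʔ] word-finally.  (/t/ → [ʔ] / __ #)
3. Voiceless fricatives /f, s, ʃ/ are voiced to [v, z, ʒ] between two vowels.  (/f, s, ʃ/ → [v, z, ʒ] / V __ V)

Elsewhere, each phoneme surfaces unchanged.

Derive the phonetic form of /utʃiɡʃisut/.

/u/ (word-initial): no rule targets it → [u].
/t/ (between /u/ and /ʃ/) is in the target of rule 2 but the environment (word-finally) is not met → [t].
/ʃ/ (between /t/ and /i/) fails the environment for rule 3, so it stays [ʃ].
/i/ stays [i].
/ɡ/ (between /i/ and /ʃ/): rule 1 targets it, but not between two vowels → unchanged [ɡ].
/ʃ/ (between /ɡ/ and /i/): rule 3 targets it, but not between two vowels → unchanged [ʃ].
/i/ (between /ʃ/ and /s/) is unaffected → [i].
/s/ meets the environment for rule 3 (between two vowels) → [z].
/u/ stays [u].
/t/ — word-final, word-finally — surfaces as [ʔ] (rule 2).

[utʃiɡʃizuʔ]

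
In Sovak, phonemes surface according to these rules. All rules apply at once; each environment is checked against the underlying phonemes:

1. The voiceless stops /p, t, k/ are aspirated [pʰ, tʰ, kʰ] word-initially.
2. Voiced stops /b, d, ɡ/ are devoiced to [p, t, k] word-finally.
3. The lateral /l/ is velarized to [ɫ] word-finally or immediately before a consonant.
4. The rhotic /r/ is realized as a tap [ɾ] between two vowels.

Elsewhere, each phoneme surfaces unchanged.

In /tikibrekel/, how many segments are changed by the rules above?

2

Segments that undergo a rule: /t/ → [tʰ] (rule 1); /l/ → [ɫ] (rule 3).
All other segments surface unchanged.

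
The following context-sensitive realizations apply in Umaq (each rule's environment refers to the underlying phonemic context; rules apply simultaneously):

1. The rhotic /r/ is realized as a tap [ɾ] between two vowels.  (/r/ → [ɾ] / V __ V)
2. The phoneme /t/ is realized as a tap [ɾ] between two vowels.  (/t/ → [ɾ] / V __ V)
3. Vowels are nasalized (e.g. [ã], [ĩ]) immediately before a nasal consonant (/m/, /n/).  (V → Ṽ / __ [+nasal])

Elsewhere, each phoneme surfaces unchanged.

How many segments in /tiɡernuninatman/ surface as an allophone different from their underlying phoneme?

3

Segments that undergo a rule: /u/ → [ũ] (rule 3); /i/ → [ĩ] (rule 3); /a/ → [ã] (rule 3).
All other segments surface unchanged.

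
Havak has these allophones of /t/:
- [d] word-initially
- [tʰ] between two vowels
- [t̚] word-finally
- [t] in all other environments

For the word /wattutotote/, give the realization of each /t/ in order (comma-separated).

Occurrence 1 (position 3): no conditioning environment matches → elsewhere allophone [t].
Occurrence 2 (position 4): no conditioning environment matches → elsewhere allophone [t].
Occurrence 3 (position 6): between two vowels → [tʰ].
Occurrence 4 (position 8): between two vowels → [tʰ].
Occurrence 5 (position 10): between two vowels → [tʰ].

[t], [t], [tʰ], [tʰ], [tʰ]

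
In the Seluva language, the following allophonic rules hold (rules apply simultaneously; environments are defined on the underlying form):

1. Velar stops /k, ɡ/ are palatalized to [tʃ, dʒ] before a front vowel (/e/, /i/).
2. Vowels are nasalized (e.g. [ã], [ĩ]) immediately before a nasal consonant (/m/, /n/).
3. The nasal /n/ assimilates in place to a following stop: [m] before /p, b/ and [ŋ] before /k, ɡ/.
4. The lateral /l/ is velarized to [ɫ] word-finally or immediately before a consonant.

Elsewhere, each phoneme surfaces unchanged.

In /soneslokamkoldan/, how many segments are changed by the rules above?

Segments that undergo a rule: /o/ → [õ] (rule 2); /a/ → [ã] (rule 2); /l/ → [ɫ] (rule 4); /a/ → [ã] (rule 2).
All other segments surface unchanged.

4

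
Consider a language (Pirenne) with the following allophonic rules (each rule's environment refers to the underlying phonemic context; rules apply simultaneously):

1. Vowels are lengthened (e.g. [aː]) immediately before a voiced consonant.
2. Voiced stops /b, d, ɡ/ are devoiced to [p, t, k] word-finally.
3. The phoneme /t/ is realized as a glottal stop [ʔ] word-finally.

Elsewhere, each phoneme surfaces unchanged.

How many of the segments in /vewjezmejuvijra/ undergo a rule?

5

Segments that undergo a rule: /e/ → [eː] (rule 1); /e/ → [eː] (rule 1); /e/ → [eː] (rule 1); /u/ → [uː] (rule 1); /i/ → [iː] (rule 1).
All other segments surface unchanged.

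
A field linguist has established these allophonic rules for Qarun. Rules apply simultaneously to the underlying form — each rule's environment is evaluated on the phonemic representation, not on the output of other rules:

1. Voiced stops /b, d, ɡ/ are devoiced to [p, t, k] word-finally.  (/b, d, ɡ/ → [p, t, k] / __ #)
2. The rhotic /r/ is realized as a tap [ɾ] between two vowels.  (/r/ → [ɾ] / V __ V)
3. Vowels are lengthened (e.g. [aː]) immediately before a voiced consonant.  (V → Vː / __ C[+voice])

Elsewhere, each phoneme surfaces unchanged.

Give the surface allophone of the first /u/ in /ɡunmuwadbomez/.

/u/ (between /ɡ/ and /n/) occurs before a voiced consonant → [uː] by rule 3.

[uː]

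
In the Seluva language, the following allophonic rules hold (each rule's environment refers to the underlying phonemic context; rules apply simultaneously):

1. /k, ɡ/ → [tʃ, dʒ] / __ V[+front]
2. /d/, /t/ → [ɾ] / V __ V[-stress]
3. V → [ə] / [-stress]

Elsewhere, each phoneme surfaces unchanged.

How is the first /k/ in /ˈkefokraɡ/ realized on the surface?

/k/ (word-initial): before a front vowel, so rule 1 applies → [tʃ].

[tʃ]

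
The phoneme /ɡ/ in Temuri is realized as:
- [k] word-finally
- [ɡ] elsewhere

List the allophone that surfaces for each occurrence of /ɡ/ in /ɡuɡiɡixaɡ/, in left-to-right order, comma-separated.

[ɡ], [ɡ], [ɡ], [k]

Occurrence 1 (position 1): no conditioning environment matches → elsewhere allophone [ɡ].
Occurrence 2 (position 3): no conditioning environment matches → elsewhere allophone [ɡ].
Occurrence 3 (position 5): no conditioning environment matches → elsewhere allophone [ɡ].
Occurrence 4 (position 9): word-finally → [k].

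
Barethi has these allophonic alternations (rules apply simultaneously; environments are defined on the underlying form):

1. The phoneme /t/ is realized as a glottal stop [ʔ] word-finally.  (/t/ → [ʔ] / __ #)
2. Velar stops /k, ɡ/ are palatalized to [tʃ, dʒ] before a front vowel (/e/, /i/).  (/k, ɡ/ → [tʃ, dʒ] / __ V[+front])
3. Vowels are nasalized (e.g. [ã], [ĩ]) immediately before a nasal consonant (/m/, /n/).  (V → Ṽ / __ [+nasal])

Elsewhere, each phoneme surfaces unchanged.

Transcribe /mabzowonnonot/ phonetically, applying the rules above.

[mabzowõnnõnoʔ]

/m/ (word-initial) is unaffected → [m].
/a/ (between /m/ and /b/): rule 3 targets it, but not before a nasal consonant → unchanged [a].
/b/ stays [b].
/z/ stays [z].
/o/ (between /z/ and /w/) is in the target of rule 3 but the environment (before a nasal consonant) is not met → [o].
/w/ (between /o/ and /o/): no rule targets it → [w].
Rule 3 applies to /o/ (between /w/ and /n/: before a nasal consonant) → [õ].
/n/ (between /o/ and /n/): no rule targets it → [n].
/n/ — not in any rule's target class → [n].
/o/ — between /n/ and /n/, before a nasal consonant — surfaces as [õ] (rule 3).
/n/ (between /o/ and /o/) is unaffected → [n].
/o/ (between /n/ and /t/): rule 3 targets it, but not before a nasal consonant → unchanged [o].
/t/ meets the environment for rule 1 (word-finally) → [ʔ].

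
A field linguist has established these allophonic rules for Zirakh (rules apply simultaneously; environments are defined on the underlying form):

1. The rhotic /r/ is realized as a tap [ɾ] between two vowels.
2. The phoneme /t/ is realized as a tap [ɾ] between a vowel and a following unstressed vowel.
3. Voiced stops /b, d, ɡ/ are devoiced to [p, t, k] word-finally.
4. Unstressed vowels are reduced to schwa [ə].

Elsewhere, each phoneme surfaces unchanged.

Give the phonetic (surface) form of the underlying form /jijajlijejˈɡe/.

/j/ (word-initial): no rule targets it → [j].
/i/ — between /j/ and /j/, in an unstressed syllable — surfaces as [ə] (rule 4).
/j/ stays [j].
/a/ (between /j/ and /j/) occurs in an unstressed syllable → [ə] by rule 4.
/j/ stays [j].
/l/ (between /j/ and /i/) is unaffected → [l].
/i/ (between /l/ and /j/) occurs in an unstressed syllable → [ə] by rule 4.
/j/ (between /i/ and /e/) is unaffected → [j].
/e/ — between /j/ and /j/, in an unstressed syllable — surfaces as [ə] (rule 4).
/j/ stays [j].
/ɡ/ — between /j/ and /e/; rule 3 does not apply here → [ɡ].
/e/ (word-final) is in the target of rule 4 but the environment (in an unstressed syllable) is not met → [e].

[jəjəjləjəjˈɡe]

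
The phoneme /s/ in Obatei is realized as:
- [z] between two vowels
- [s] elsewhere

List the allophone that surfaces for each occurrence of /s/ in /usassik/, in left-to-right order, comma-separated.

Occurrence 1 (position 2): between two vowels → [z].
Occurrence 2 (position 4): no conditioning environment matches → elsewhere allophone [s].
Occurrence 3 (position 5): no conditioning environment matches → elsewhere allophone [s].

[z], [s], [s]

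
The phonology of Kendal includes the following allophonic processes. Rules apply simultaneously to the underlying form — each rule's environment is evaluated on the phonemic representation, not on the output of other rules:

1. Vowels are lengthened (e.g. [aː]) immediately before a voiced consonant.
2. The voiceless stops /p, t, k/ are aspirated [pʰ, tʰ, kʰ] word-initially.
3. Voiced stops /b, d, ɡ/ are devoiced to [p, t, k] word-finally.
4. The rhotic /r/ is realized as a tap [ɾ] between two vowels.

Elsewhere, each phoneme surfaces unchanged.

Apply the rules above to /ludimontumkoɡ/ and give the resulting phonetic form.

[luːdiːmoːntuːmkoːk]

/l/ (word-initial): no rule targets it → [l].
/u/ (between /l/ and /d/): before a voiced consonant, so rule 1 applies → [uː].
/d/ (between /u/ and /i/): rule 3 targets it, but not word-finally → unchanged [d].
/i/ (between /d/ and /m/) occurs before a voiced consonant → [iː] by rule 1.
/m/ (between /i/ and /o/) is unaffected → [m].
Rule 1 applies to /o/ (between /m/ and /n/: before a voiced consonant) → [oː].
/n/ stays [n].
/t/ (between /n/ and /u/) fails the environment for rule 2, so it stays [t].
/u/ (between /t/ and /m/): before a voiced consonant, so rule 1 applies → [uː].
/m/ (between /u/ and /k/) is unaffected → [m].
/k/ (between /m/ and /o/) is in the target of rule 2 but the environment (word-initially) is not met → [k].
/o/ (between /k/ and /ɡ/) occurs before a voiced consonant → [oː] by rule 1.
/ɡ/ (word-final): word-finally, so rule 3 applies → [k].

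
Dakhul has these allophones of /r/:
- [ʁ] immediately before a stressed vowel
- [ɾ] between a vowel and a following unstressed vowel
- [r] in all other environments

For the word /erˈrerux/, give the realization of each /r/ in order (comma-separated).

Occurrence 1 (position 2): no conditioning environment matches → elsewhere allophone [r].
Occurrence 2 (position 3): immediately before a stressed vowel → [ʁ].
Occurrence 3 (position 5): between a vowel and a following unstressed vowel → [ɾ].

[r], [ʁ], [ɾ]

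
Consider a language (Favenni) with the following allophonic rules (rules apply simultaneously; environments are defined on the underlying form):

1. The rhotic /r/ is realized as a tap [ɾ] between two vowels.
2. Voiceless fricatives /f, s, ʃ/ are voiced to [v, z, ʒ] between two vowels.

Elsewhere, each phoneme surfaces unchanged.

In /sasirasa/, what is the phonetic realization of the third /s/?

/s/ (between /a/ and /a/): between two vowels, so rule 2 applies → [z].

[z]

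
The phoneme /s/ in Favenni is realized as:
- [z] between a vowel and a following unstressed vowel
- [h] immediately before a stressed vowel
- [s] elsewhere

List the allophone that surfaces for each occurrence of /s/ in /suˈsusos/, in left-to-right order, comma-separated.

[s], [h], [z], [s]

Occurrence 1 (position 1): no conditioning environment matches → elsewhere allophone [s].
Occurrence 2 (position 3): immediately before a stressed vowel → [h].
Occurrence 3 (position 5): between a vowel and a following unstressed vowel → [z].
Occurrence 4 (position 7): no conditioning environment matches → elsewhere allophone [s].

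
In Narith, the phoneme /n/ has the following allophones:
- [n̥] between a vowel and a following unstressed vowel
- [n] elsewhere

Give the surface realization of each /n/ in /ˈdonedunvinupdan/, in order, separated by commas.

Occurrence 1 (position 3): between a vowel and a following unstressed vowel → [n̥].
Occurrence 2 (position 7): no conditioning environment matches → elsewhere allophone [n].
Occurrence 3 (position 10): between a vowel and a following unstressed vowel → [n̥].
Occurrence 4 (position 15): no conditioning environment matches → elsewhere allophone [n].

[n̥], [n], [n̥], [n]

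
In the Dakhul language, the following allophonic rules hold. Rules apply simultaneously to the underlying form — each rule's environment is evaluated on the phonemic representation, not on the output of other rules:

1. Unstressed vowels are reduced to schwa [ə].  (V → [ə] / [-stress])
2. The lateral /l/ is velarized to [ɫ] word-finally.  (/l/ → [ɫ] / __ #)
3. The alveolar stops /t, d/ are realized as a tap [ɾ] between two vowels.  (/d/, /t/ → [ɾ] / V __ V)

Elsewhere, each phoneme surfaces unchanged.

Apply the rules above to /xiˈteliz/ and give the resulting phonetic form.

[xəˈɾeləz]

/x/ (word-initial): no rule targets it → [x].
/i/ (between /x/ and /t/) occurs in an unstressed syllable → [ə] by rule 1.
/t/ — between /i/ and /e/, between two vowels — surfaces as [ɾ] (rule 3).
/e/ (between /t/ and /l/): rule 1 targets it, but not in an unstressed syllable → unchanged [e].
/l/ (between /e/ and /i/): rule 2 targets it, but not word-finally → unchanged [l].
/i/ — between /l/ and /z/, in an unstressed syllable — surfaces as [ə] (rule 1).
/z/ (word-final) is unaffected → [z].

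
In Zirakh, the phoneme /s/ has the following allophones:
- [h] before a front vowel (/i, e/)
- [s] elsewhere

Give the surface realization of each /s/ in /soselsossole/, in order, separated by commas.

Occurrence 1 (position 1): no conditioning environment matches → elsewhere allophone [s].
Occurrence 2 (position 3): before a front vowel (/i, e/) → [h].
Occurrence 3 (position 6): no conditioning environment matches → elsewhere allophone [s].
Occurrence 4 (position 8): no conditioning environment matches → elsewhere allophone [s].
Occurrence 5 (position 9): no conditioning environment matches → elsewhere allophone [s].

[s], [h], [s], [s], [s]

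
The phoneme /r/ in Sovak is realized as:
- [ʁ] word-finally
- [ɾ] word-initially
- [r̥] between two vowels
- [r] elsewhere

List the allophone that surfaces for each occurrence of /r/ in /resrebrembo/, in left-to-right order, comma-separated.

Occurrence 1 (position 1): word-initially → [ɾ].
Occurrence 2 (position 4): no conditioning environment matches → elsewhere allophone [r].
Occurrence 3 (position 7): no conditioning environment matches → elsewhere allophone [r].

[ɾ], [r], [r]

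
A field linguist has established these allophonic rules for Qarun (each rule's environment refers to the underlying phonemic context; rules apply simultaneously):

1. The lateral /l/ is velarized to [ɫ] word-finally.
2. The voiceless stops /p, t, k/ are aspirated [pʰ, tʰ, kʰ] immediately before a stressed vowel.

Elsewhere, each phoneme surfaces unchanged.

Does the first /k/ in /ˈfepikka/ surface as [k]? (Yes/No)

/k/ — between /i/ and /k/; rule 2 does not apply here → [k].
The actual realization is [k], which matches [k].

Yes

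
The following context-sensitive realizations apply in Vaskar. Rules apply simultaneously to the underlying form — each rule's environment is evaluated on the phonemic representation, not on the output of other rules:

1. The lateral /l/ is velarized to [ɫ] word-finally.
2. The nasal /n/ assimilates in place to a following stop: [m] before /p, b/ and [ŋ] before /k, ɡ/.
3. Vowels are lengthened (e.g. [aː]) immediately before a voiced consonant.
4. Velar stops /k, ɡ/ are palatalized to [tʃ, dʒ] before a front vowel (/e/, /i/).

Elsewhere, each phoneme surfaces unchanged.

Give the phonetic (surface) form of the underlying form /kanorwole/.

[kaːnoːrwoːle]

/k/ (word-initial) is in the target of rule 4 but the environment (before a front vowel) is not met → [k].
Rule 3 applies to /a/ (between /k/ and /n/: before a voiced consonant) → [aː].
/n/ (between /a/ and /o/) fails the environment for rule 2, so it stays [n].
/o/ — between /n/ and /r/, before a voiced consonant — surfaces as [oː] (rule 3).
/o/ (between /w/ and /l/) occurs before a voiced consonant → [oː] by rule 3.
/l/ (between /o/ and /e/) is in the target of rule 1 but the environment (word-finally) is not met → [l].
/e/ (word-final): rule 3 targets it, but not before a voiced consonant → unchanged [e].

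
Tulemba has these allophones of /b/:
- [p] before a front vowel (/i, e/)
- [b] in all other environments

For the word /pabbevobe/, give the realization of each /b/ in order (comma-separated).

[b], [p], [p]

Occurrence 1 (position 3): no conditioning environment matches → elsewhere allophone [b].
Occurrence 2 (position 4): before a front vowel (/i, e/) → [p].
Occurrence 3 (position 8): before a front vowel (/i, e/) → [p].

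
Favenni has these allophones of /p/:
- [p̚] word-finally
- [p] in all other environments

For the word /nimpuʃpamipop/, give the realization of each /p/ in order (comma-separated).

Occurrence 1 (position 4): no conditioning environment matches → elsewhere allophone [p].
Occurrence 2 (position 7): no conditioning environment matches → elsewhere allophone [p].
Occurrence 3 (position 11): no conditioning environment matches → elsewhere allophone [p].
Occurrence 4 (position 13): word-finally → [p̚].

[p], [p], [p], [p̚]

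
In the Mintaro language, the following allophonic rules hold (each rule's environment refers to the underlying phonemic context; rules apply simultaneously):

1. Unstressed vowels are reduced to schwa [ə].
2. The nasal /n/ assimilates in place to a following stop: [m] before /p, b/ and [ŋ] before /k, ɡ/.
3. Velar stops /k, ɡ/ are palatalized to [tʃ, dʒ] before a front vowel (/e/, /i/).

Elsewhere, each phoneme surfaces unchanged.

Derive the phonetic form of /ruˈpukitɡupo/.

/r/ — not in any rule's target class → [r].
/u/ meets the environment for rule 1 (in an unstressed syllable) → [ə].
/p/ (between /u/ and /u/): no rule targets it → [p].
/u/ — between /p/ and /k/; rule 1 does not apply here → [u].
/k/ (between /u/ and /i/): before a front vowel, so rule 3 applies → [tʃ].
/i/ (between /k/ and /t/) occurs in an unstressed syllable → [ə] by rule 1.
/t/ stays [t].
/ɡ/ (between /t/ and /u/) fails the environment for rule 3, so it stays [ɡ].
Rule 1 applies to /u/ (between /ɡ/ and /p/: in an unstressed syllable) → [ə].
/p/ — not in any rule's target class → [p].
/o/ — word-final, in an unstressed syllable — surfaces as [ə] (rule 1).

[rəˈputʃətɡəpə]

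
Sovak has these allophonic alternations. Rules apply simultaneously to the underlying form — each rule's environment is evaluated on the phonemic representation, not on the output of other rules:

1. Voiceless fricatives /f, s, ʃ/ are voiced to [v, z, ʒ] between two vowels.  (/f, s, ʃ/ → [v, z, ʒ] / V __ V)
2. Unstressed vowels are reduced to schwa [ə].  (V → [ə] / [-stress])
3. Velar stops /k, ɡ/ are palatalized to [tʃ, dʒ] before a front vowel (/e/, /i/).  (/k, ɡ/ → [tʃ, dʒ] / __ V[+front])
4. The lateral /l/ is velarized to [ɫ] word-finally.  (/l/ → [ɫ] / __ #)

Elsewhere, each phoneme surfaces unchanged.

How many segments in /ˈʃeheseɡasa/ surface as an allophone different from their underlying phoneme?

Segments that undergo a rule: /e/ → [ə] (rule 2); /s/ → [z] (rule 1); /e/ → [ə] (rule 2); /a/ → [ə] (rule 2); /s/ → [z] (rule 1); /a/ → [ə] (rule 2).
All other segments surface unchanged.

6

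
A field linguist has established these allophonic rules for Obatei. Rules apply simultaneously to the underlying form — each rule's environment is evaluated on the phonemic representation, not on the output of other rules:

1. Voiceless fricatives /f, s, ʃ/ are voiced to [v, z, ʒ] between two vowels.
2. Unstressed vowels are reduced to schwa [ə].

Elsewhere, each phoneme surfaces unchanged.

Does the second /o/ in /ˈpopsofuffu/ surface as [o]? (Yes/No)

No

Rule 2 applies to /o/ (between /s/ and /f/: in an unstressed syllable) → [ə].
The actual realization is [ə], not [o].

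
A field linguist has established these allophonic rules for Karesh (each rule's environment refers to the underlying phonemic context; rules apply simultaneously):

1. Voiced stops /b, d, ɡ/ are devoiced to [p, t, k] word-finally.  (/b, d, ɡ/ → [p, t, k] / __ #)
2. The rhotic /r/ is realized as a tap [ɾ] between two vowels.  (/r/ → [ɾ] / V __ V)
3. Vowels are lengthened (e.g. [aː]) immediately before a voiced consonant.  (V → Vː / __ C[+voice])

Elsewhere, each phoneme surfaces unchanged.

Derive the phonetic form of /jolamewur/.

[joːlaːmeːwuːr]

/j/ — not in any rule's target class → [j].
/o/ — between /j/ and /l/, before a voiced consonant — surfaces as [oː] (rule 3).
/l/ stays [l].
Rule 3 applies to /a/ (between /l/ and /m/: before a voiced consonant) → [aː].
/m/ (between /a/ and /e/): no rule targets it → [m].
/e/ meets the environment for rule 3 (before a voiced consonant) → [eː].
/w/ stays [w].
/u/ — between /w/ and /r/, before a voiced consonant — surfaces as [uː] (rule 3).
/r/ — word-final; rule 2 does not apply here → [r].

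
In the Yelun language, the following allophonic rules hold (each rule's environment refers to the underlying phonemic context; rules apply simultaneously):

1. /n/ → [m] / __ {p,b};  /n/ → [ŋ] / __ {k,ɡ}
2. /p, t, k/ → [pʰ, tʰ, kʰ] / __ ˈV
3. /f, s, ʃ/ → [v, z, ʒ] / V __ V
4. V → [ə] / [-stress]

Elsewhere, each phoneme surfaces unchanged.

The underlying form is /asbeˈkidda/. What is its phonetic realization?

[əsbəˈkʰiddə]

/a/ (word-initial) occurs in an unstressed syllable → [ə] by rule 4.
/s/ — between /a/ and /b/; rule 3 does not apply here → [s].
/b/ — not in any rule's target class → [b].
/e/ (between /b/ and /k/): in an unstressed syllable, so rule 4 applies → [ə].
/k/ — between /e/ and /i/, immediately before a stressed vowel — surfaces as [kʰ] (rule 2).
/i/ (between /k/ and /d/): rule 4 targets it, but not in an unstressed syllable → unchanged [i].
/d/ (between /i/ and /d/): no rule targets it → [d].
/d/ (between /d/ and /a/): no rule targets it → [d].
/a/ meets the environment for rule 4 (in an unstressed syllable) → [ə].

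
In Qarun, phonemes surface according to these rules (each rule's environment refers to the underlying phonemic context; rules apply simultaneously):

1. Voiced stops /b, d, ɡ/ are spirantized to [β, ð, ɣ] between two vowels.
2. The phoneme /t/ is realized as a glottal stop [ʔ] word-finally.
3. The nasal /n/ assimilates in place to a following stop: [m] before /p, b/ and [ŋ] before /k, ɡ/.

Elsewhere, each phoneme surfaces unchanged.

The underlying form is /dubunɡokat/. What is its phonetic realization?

[duβuŋɡokaʔ]

/d/ — word-initial; rule 1 does not apply here → [d].
/u/ stays [u].
/b/ (between /u/ and /u/) occurs between two vowels → [β] by rule 1.
/u/ stays [u].
/n/ — between /u/ and /ɡ/, before a labial or velar stop — surfaces as [ŋ] (rule 3).
/ɡ/ (between /n/ and /o/) fails the environment for rule 1, so it stays [ɡ].
/o/ — not in any rule's target class → [o].
/k/ (between /o/ and /a/) is unaffected → [k].
/a/ stays [a].
/t/ (word-final) occurs word-finally → [ʔ] by rule 2.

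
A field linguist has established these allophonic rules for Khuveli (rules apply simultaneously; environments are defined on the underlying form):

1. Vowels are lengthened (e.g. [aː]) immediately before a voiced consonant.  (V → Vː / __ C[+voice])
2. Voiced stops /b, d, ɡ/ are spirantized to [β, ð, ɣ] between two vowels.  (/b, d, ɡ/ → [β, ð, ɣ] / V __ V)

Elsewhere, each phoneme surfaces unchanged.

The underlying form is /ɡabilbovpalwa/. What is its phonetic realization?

/ɡ/ — word-initial; rule 2 does not apply here → [ɡ].
/a/ — between /ɡ/ and /b/, before a voiced consonant — surfaces as [aː] (rule 1).
/b/ (between /a/ and /i/) occurs between two vowels → [β] by rule 2.
Rule 1 applies to /i/ (between /b/ and /l/: before a voiced consonant) → [iː].
/b/ (between /l/ and /o/) is in the target of rule 2 but the environment (between two vowels) is not met → [b].
Rule 1 applies to /o/ (between /b/ and /v/: before a voiced consonant) → [oː].
/a/ (between /p/ and /l/): before a voiced consonant, so rule 1 applies → [aː].
/a/ (word-final): rule 1 targets it, but not before a voiced consonant → unchanged [a].

[ɡaːβiːlboːvpaːlwa]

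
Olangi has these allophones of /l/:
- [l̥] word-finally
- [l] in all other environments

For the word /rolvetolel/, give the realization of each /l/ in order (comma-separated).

[l], [l], [l̥]

Occurrence 1 (position 3): no conditioning environment matches → elsewhere allophone [l].
Occurrence 2 (position 8): no conditioning environment matches → elsewhere allophone [l].
Occurrence 3 (position 10): word-finally → [l̥].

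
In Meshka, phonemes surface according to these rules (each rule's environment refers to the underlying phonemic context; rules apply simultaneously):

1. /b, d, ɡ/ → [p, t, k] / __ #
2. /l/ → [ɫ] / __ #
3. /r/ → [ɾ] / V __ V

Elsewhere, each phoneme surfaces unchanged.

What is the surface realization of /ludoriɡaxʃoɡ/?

[ludoɾiɡaxʃok]

/l/ (word-initial) is in the target of rule 2 but the environment (word-finally) is not met → [l].
/u/ — not in any rule's target class → [u].
/d/ (between /u/ and /o/) fails the environment for rule 1, so it stays [d].
/o/ stays [o].
/r/ meets the environment for rule 3 (between two vowels) → [ɾ].
/i/ (between /r/ and /ɡ/): no rule targets it → [i].
/ɡ/ (between /i/ and /a/) fails the environment for rule 1, so it stays [ɡ].
/a/ stays [a].
/x/ (between /a/ and /ʃ/) is unaffected → [x].
/ʃ/ (between /x/ and /o/) is unaffected → [ʃ].
/o/ — not in any rule's target class → [o].
/ɡ/ — word-final, word-finally — surfaces as [k] (rule 1).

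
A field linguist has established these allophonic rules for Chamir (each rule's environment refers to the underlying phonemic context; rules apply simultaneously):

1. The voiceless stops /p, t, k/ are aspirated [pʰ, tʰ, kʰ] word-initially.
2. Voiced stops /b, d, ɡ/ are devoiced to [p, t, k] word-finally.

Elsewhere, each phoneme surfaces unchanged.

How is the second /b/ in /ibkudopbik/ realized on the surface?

/b/ (between /p/ and /i/) fails the environment for rule 2, so it stays [b].

[b]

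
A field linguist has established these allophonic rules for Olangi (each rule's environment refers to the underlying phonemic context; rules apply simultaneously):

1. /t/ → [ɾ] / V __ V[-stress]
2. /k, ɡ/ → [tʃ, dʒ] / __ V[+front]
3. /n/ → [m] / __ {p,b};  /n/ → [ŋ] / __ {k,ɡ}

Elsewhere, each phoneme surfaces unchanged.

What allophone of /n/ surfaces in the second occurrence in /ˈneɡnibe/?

/n/ — between /ɡ/ and /i/; rule 3 does not apply here → [n].

[n]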